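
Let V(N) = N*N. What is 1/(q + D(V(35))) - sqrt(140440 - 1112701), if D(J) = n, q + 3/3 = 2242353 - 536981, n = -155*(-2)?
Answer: 1/1705681 - 3*I*sqrt(108029) ≈ 5.8628e-7 - 986.03*I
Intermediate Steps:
n = 310
q = 1705371 (q = -1 + (2242353 - 536981) = -1 + 1705372 = 1705371)
V(N) = N**2
D(J) = 310
1/(q + D(V(35))) - sqrt(140440 - 1112701) = 1/(1705371 + 310) - sqrt(140440 - 1112701) = 1/1705681 - sqrt(-972261) = 1/1705681 - 3*I*sqrt(108029)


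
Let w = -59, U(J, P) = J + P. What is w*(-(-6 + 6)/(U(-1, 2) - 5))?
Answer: 0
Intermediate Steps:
w*(-(-6 + 6)/(U(-1, 2) - 5)) = -(-59)*(-6 + 6)/((-1 + 2) - 5) = -(-59)*0/(1 - 5) = -(-59)*0/(-4) = -(-59)*0*(-¼) = -(-59)*0 = -59*0 = 0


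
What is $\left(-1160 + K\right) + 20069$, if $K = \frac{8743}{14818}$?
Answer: $\frac{280202305}{14818} \approx 18910.0$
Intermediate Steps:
$K = \frac{8743}{14818}$ ($K = 8743 \cdot \frac{1}{14818} = \frac{8743}{14818} \approx 0.59003$)
$\left(-1160 + K\right) + 20069 = \left(-1160 + \frac{8743}{14818}\right) + 20069 = - \frac{17180137}{14818} + 20069 = \frac{280202305}{14818}$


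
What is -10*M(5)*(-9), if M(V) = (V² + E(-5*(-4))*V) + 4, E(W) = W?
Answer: 11610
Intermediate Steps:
M(V) = 4 + V² + 20*V (M(V) = (V² + (-5*(-4))*V) + 4 = (V² + 20*V) + 4 = 4 + V² + 20*V)
-10*M(5)*(-9) = -10*(4 + 5² + 20*5)*(-9) = -10*(4 + 25 + 100)*(-9) = -10*129*(-9) = -1290*(-9) = 11610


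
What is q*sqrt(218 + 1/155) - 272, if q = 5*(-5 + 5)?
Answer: -272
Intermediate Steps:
q = 0 (q = 5*0 = 0)
q*sqrt(218 + 1/155) - 272 = 0*sqrt(218 + 1/155) - 272 = 0*sqrt(33791/155) - 272 = 0*(sqrt(5237605)/155) - 272 = 0 - 272 = -272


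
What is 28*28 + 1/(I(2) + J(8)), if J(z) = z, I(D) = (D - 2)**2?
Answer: 6273/8 ≈ 784.13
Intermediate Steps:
I(D) = (-2 + D)**2
28*28 + 1/(I(2) + J(8)) = 28*28 + 1/((-2 + 2)**2 + 8) = 784 + 1/(0**2 + 8) = 784 + 1/(0 + 8) = 784 + 1/8 = 6273/8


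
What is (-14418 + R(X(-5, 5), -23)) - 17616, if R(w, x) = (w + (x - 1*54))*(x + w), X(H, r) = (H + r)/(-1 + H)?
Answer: -30263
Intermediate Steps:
X(H, r) = (H + r)/(-1 + H)
R(w, x) = (w + x)*(-54 + w + x) (R(w, x) = (w + (x - 54))*(w + x) = (w + (-54 + x))*(w + x) = (-54 + w + x)*(w + x) = (w + x)*(-54 + w + x))
(-14418 + R(X(-5, 5), -23)) - 17616 = (-14418 + (((-5 + 5)/(-1 - 5))² + (-23)² - 54*(-5 + 5)/(-1 - 5) - 54*(-23) + 2*((-5 + 5)/(-1 - 5))*(-23))) - 17616 = (-14418 + ((0/(-6))² + 529 - 54*0/(-6) + 1242 + 2*(0/(-6))*(-23))) - 17616 = (-14418 + ((-⅙*0)² + 529 - (-9)*0 + 1242 + 2*(-⅙*0)*(-23))) - 17616 = (-14418 + (0² + 529 - 54*0 + 1242 + 2*0*(-23))) - 17616 = (-14418 + (0 + 529 + 0 + 1242 + 0)) - 17616 = (-14418 + 1771) - 17616 = -12647 - 17616 = -30263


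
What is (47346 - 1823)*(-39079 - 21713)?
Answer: -2767434216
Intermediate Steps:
(47346 - 1823)*(-39079 - 21713) = 45523*(-60792) = -2767434216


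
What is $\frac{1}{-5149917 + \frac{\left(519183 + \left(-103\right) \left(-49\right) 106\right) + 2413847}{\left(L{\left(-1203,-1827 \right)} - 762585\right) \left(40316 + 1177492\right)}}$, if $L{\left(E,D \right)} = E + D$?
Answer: $- \frac{77697672660}{400136565292458221} \approx -1.9418 \cdot 10^{-7}$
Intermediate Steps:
$L{\left(E,D \right)} = D + E$
$\frac{1}{-5149917 + \frac{\left(519183 + \left(-103\right) \left(-49\right) 106\right) + 2413847}{\left(L{\left(-1203,-1827 \right)} - 762585\right) \left(40316 + 1177492\right)}} = \frac{1}{-5149917 + \frac{\left(519183 + \left(-103\right) \left(-49\right) 106\right) + 2413847}{\left(\left(-1827 - 1203\right) - 762585\right) \left(40316 + 1177492\right)}} = \frac{1}{-5149917 + \frac{\left(519183 + 5047 \cdot 106\right) + 2413847}{\left(-3030 - 762585\right) 1217808}} = \frac{1}{-5149917 + \frac{\left(519183 + 534982\right) + 2413847}{\left(-765615\right) 1217808}} = \frac{1}{-5149917 + \frac{1054165 + 2413847}{-932372071920}} = \frac{1}{-5149917 + 3468012 \left(- \frac{1}{932372071920}\right)} = \frac{1}{-5149917 - \frac{289001}{77697672660}} = \frac{1}{- \frac{400136565292458221}{77697672660}} = - \frac{77697672660}{400136565292458221}$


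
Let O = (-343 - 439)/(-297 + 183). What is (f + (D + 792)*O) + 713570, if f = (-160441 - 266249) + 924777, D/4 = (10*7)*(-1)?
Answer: 69264641/57 ≈ 1.2152e+6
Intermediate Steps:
D = -280 (D = 4*((10*7)*(-1)) = 4*(70*(-1)) = 4*(-70) = -280)
O = 391/57 (O = -782/(-114) = -782*(-1/114) = 391/57 ≈ 6.8596)
f = 498087 (f = -426690 + 924777 = 498087)
(f + (D + 792)*O) + 713570 = (498087 + (-280 + 792)*(391/57)) + 713570 = (498087 + 512*(391/57)) + 713570 = (498087 + 200192/57) + 713570 = 28591151/57 + 713570 = 69264641/57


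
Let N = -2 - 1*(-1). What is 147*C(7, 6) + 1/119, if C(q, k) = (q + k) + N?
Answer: 209917/119 ≈ 1764.0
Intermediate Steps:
N = -1 (N = -2 + 1 = -1)
C(q, k) = -1 + k + q (C(q, k) = (q + k) - 1 = (k + q) - 1 = -1 + k + q)
147*C(7, 6) + 1/119 = 147*(-1 + 6 + 7) + 1/119 = 147*12 + 1/119 = 1764 + 1/119 = 209917/119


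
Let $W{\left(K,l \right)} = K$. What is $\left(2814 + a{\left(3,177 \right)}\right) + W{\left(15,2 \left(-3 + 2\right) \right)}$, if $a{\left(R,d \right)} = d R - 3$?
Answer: $3357$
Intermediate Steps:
$a{\left(R,d \right)} = -3 + R d$ ($a{\left(R,d \right)} = R d - 3 = -3 + R d$)
$\left(2814 + a{\left(3,177 \right)}\right) + W{\left(15,2 \left(-3 + 2\right) \right)} = \left(2814 + \left(-3 + 3 \cdot 177\right)\right) + 15 = \left(2814 + \left(-3 + 531\right)\right) + 15 = \left(2814 + 528\right) + 15 = 3342 + 15 = 3357$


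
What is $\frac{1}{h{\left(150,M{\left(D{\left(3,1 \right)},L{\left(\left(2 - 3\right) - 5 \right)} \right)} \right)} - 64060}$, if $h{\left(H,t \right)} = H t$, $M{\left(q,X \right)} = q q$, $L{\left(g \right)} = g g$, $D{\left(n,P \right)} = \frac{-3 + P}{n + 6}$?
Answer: $- \frac{27}{1729420} \approx -1.5612 \cdot 10^{-5}$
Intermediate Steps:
$D{\left(n,P \right)} = \frac{-3 + P}{6 + n}$
$L{\left(g \right)} = g^{2}$
$M{\left(q,X \right)} = q^{2}$
$\frac{1}{h{\left(150,M{\left(D{\left(3,1 \right)},L{\left(\left(2 - 3\right) - 5 \right)} \right)} \right)} - 64060} = \frac{1}{150 \left(\frac{-3 + 1}{6 + 3}\right)^{2} - 64060} = \frac{1}{150 \left(\frac{1}{9} \left(-2\right)\right)^{2} - 64060} = \frac{1}{150 \left(- \frac{2}{9}\right)^{2} - 64060} = \frac{1}{150 \cdot \frac{4}{81} - 64060} = \frac{1}{\frac{200}{27} - 64060} = \frac{1}{- \frac{1729420}{27}} = - \frac{27}{1729420}$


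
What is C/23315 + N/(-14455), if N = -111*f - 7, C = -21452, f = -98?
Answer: -3220263/1925819 ≈ -1.6722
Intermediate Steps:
N = 10871 (N = -111*(-98) - 7 = 10878 - 7 = 10871)
C/23315 + N/(-14455) = -21452/23315 + 10871/(-14455) = -21452*1/23315 + 10871*(-1/14455) = -21452/23315 - 1553/2065 = -3220263/1925819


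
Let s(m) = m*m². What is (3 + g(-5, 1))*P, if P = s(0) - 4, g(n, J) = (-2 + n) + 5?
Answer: -4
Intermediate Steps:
s(m) = m³
g(n, J) = 3 + n
P = -4 (P = 0³ - 4 = 0 - 4 = -4)
(3 + g(-5, 1))*P = (3 + (3 - 5))*(-4) = (3 - 2)*(-4) = 1*(-4) = -4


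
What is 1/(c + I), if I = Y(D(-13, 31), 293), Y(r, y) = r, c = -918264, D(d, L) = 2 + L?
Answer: -1/918231 ≈ -1.0891e-6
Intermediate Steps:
I = 33 (I = 2 + 31 = 33)
1/(c + I) = 1/(-918264 + 33) = 1/(-918231) = -1/918231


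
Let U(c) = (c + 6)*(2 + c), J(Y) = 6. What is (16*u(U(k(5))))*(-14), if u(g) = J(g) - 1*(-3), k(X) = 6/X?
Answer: -2016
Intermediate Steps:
U(c) = (2 + c)*(6 + c) (U(c) = (6 + c)*(2 + c) = (2 + c)*(6 + c))
u(g) = 9 (u(g) = 6 - 1*(-3) = 6 + 3 = 9)
(16*u(U(k(5))))*(-14) = (16*9)*(-14) = 144*(-14) = -2016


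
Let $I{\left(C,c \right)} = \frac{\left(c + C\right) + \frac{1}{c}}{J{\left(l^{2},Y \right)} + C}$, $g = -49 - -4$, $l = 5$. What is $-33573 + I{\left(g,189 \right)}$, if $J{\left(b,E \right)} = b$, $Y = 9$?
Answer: $- \frac{126933157}{3780} \approx -33580.0$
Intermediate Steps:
$g = -45$ ($g = -49 + 4 = -45$)
$I{\left(C,c \right)} = \frac{C + c + \frac{1}{c}}{25 + C}$ ($I{\left(C,c \right)} = \frac{\left(c + C\right) + \frac{1}{c}}{5^{2} + C} = \frac{\left(C + c\right) + \frac{1}{c}}{25 + C} = \frac{C + c + \frac{1}{c}}{25 + C}$)
$-33573 + I{\left(g,189 \right)} = -33573 + \frac{1 + 189^{2} - 8505}{189 \left(25 - 45\right)} = -33573 + \frac{1 + 35721 - 8505}{189 \left(-20\right)} = -33573 + \frac{1}{189} \left(- \frac{1}{20}\right) 27217 = -33573 - \frac{27217}{3780} = - \frac{126933157}{3780}$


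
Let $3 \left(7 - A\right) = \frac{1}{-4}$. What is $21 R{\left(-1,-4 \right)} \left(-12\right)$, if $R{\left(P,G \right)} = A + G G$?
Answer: $-5817$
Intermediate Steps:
$A = \frac{85}{12}$ ($A = 7 - \frac{1}{3 \left(-4\right)} = 7 - - \frac{1}{12} = 7 + \frac{1}{12} = \frac{85}{12} \approx 7.0833$)
$R{\left(P,G \right)} = \frac{85}{12} + G^{2}$ ($R{\left(P,G \right)} = \frac{85}{12} + G G = \frac{85}{12} + G^{2}$)
$21 R{\left(-1,-4 \right)} \left(-12\right) = 21 \left(\frac{85}{12} + \left(-4\right)^{2}\right) \left(-12\right) = 21 \left(\frac{85}{12} + 16\right) \left(-12\right) = 21 \cdot \frac{277}{12} \left(-12\right) = \frac{1939}{4} \left(-12\right) = -5817$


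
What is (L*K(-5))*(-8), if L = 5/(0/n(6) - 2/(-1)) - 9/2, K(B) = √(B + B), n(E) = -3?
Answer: 16*I*√10 ≈ 50.596*I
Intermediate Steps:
K(B) = √2*√B (K(B) = √(2*B) = √2*√B)
L = -2 (L = 5/(0/(-3) - 2/(-1)) - 9/2 = 5/(0*(-⅓) - 2*(-1)) - 9*½ = 5/(0 + 2) - 9/2 = 5/2 - 9/2 = -2)
(L*K(-5))*(-8) = -2*√2*√(-5)*(-8) = -2*√2*I*√5*(-8) = -2*I*√10*(-8) = 16*I*√10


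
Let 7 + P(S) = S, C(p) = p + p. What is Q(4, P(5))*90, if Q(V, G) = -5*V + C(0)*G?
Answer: -1800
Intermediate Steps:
C(p) = 2*p
P(S) = -7 + S
Q(V, G) = -5*V (Q(V, G) = -5*V + (2*0)*G = -5*V + 0*G = -5*V + 0 = -5*V)
Q(4, P(5))*90 = -5*4*90 = -20*90 = -1800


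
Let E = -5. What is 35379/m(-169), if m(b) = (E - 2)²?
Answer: 35379/49 ≈ 722.02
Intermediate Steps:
m(b) = 49 (m(b) = (-5 - 2)² = (-7)² = 49)
35379/m(-169) = 35379/49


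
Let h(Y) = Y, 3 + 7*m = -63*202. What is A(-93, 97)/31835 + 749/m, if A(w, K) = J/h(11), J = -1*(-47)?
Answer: -1835421692/4457504865 ≈ -0.41176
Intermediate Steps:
J = 47
m = -12729/7 (m = -3/7 + (-63*202)/7 = -3/7 + (⅐)*(-12726) = -3/7 - 1818 = -12729/7 ≈ -1818.4)
A(w, K) = 47/11
A(-93, 97)/31835 + 749/m = (47/11)/31835 + 749/(-12729/7) = (47/11)*(1/31835) + 749*(-7/12729) = 47/350185 - 5243/12729 = -1835421692/4457504865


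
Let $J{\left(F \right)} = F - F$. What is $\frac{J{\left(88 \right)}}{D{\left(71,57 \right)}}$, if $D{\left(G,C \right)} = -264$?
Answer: $0$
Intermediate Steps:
$J{\left(F \right)} = 0$
$\frac{J{\left(88 \right)}}{D{\left(71,57 \right)}} = \frac{0}{-264} = 0 \left(- \frac{1}{264}\right) = 0$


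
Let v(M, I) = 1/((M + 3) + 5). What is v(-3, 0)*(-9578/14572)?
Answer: -4789/36430 ≈ -0.13146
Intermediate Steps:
v(M, I) = 1/(8 + M) (v(M, I) = 1/((3 + M) + 5) = 1/(8 + M))
v(-3, 0)*(-9578/14572) = (-9578/14572)/(8 - 3) = (-9578*1/14572)/5 = (1/5)*(-4789/7286) = -4789/36430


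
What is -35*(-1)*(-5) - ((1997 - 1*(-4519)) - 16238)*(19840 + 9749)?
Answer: 287664083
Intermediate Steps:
-35*(-1)*(-5) - ((1997 - 1*(-4519)) - 16238)*(19840 + 9749) = 35*(-5) - ((1997 + 4519) - 16238)*29589 = -175 - (6516 - 16238)*29589 = -175 - (-9722)*29589 = -175 - 1*(-287664258) = -175 + 287664258 = 287664083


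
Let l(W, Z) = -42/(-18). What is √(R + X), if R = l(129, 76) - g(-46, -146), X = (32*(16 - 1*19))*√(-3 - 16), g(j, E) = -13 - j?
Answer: 2*√(-69 - 216*I*√19)/3 ≈ 13.945 - 15.004*I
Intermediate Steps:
l(W, Z) = 7/3 (l(W, Z) = -42*(-1/18) = 7/3)
X = -96*I*√19 (X = (32*(16 - 19))*√(-19) = (32*(-3))*(I*√19) = -96*I*√19 ≈ -418.45*I)
R = -92/3 (R = 7/3 - (-13 - 1*(-46)) = 7/3 - (-13 + 46) = 7/3 - 1*33 = 7/3 - 33 = -92/3 ≈ -30.667)
√(R + X) = √(-92/3 - 96*I*√19)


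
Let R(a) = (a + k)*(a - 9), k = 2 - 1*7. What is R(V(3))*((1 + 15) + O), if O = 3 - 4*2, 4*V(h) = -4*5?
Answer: 1540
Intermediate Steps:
k = -5 (k = 2 - 7 = -5)
V(h) = -5 (V(h) = (-4*5)/4 = (¼)*(-20) = -5)
O = -5 (O = 3 - 8 = -5)
R(a) = (-9 + a)*(-5 + a) (R(a) = (a - 5)*(a - 9) = (-5 + a)*(-9 + a) = (-9 + a)*(-5 + a))
R(V(3))*((1 + 15) + O) = (45 + (-5)² - 14*(-5))*((1 + 15) - 5) = (45 + 25 + 70)*(16 - 5) = 140*11 = 1540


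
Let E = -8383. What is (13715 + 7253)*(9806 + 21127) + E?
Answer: 648594761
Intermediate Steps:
(13715 + 7253)*(9806 + 21127) + E = (13715 + 7253)*(9806 + 21127) - 8383 = 20968*30933 - 8383 = 648603144 - 8383 = 648594761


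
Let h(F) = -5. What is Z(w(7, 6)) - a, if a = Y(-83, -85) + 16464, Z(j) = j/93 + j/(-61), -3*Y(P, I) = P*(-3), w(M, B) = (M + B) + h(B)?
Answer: -92929669/5673 ≈ -16381.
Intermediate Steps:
w(M, B) = -5 + B + M (w(M, B) = (M + B) - 5 = (B + M) - 5 = -5 + B + M)
Y(P, I) = P (Y(P, I) = -P*(-3)/3 = -(-1)*P = P)
Z(j) = -32*j/5673 (Z(j) = j*(1/93) + j*(-1/61) = j/93 - j/61 = -32*j/5673)
a = 16381 (a = -83 + 16464 = 16381)
Z(w(7, 6)) - a = -32*(-5 + 6 + 7)/5673 - 1*16381 = -32/5673*8 - 16381 = -256/5673 - 16381 = -92929669/5673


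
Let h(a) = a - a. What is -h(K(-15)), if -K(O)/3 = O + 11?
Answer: 0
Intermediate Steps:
K(O) = -33 - 3*O (K(O) = -3*(O + 11) = -3*(11 + O) = -33 - 3*O)
h(a) = 0
-h(K(-15)) = -1*0 = 0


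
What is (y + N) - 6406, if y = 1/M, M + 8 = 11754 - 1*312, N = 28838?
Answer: 256487489/11434 ≈ 22432.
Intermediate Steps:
M = 11434 (M = -8 + (11754 - 1*312) = -8 + (11754 - 312) = -8 + 11442 = 11434)
y = 1/11434 ≈ 8.7458e-5
(y + N) - 6406 = (1/11434 + 28838) - 6406 = 329733693/11434 - 6406 = 256487489/11434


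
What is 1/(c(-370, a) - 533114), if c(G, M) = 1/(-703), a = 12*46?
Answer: -703/374779143 ≈ -1.8758e-6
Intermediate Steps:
a = 552
c(G, M) = -1/703
1/(c(-370, a) - 533114) = 1/(-1/703 - 533114) = 1/(-374779143/703) = -703/374779143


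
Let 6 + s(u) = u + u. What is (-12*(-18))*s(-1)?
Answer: -1728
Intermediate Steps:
s(u) = -6 + 2*u (s(u) = -6 + (u + u) = -6 + 2*u)
(-12*(-18))*s(-1) = (-12*(-18))*(-6 + 2*(-1)) = 216*(-6 - 2) = 216*(-8) = -1728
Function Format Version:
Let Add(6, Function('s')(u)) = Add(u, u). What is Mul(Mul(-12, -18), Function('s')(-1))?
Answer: -1728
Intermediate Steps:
Function('s')(u) = Add(-6, Mul(2, u)) (Function('s')(u) = Add(-6, Add(u, u)) = Add(-6, Mul(2, u)))
Mul(Mul(-12, -18), Function('s')(-1)) = Mul(Mul(-12, -18), Add(-6, Mul(2, -1))) = Mul(216, Add(-6, -2)) = Mul(216, -8) = -1728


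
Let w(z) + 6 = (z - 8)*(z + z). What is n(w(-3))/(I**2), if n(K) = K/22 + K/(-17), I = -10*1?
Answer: -3/374 ≈ -0.0080214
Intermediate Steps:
I = -10
w(z) = -6 + 2*z*(-8 + z) (w(z) = -6 + (z - 8)*(z + z) = -6 + (-8 + z)*(2*z) = -6 + 2*z*(-8 + z))
n(K) = -5*K/374 (n(K) = K*(1/22) + K*(-1/17) = K/22 - K/17 = -5*K/374)
n(w(-3))/(I**2) = (-5*(-6 - 16*(-3) + 2*(-3)**2)/374)/((-10)**2) = -5*(-6 + 48 + 2*9)/374/100 = -5*(-6 + 48 + 18)/374*(1/100) = -5/374*60*(1/100) = -150/187*1/100 = -3/374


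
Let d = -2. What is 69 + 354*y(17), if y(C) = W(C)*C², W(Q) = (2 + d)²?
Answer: 69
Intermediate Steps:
W(Q) = 0 (W(Q) = (2 - 2)² = 0² = 0)
y(C) = 0 (y(C) = 0*C² = 0)
69 + 354*y(17) = 69 + 354*0 = 69 + 0 = 69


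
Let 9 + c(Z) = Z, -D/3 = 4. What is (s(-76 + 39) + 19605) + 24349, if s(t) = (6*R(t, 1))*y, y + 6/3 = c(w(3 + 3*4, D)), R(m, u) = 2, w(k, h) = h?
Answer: 43678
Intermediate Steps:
D = -12 (D = -3*4 = -12)
c(Z) = -9 + Z
y = -23 (y = -2 + (-9 - 12) = -2 - 21 = -23)
s(t) = -276 (s(t) = (6*2)*(-23) = 12*(-23) = -276)
(s(-76 + 39) + 19605) + 24349 = (-276 + 19605) + 24349 = 19329 + 24349 = 43678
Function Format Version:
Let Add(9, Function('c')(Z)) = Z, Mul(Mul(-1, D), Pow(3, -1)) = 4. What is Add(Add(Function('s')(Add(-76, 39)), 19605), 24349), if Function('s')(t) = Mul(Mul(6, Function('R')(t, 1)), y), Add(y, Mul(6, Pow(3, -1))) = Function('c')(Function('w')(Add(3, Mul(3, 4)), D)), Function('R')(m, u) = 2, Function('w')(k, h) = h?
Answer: 43678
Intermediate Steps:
D = -12 (D = Mul(-3, 4) = -12)
Function('c')(Z) = Add(-9, Z)
y = -23 (y = Add(-2, Add(-9, -12)) = Add(-2, -21) = -23)
Function('s')(t) = -276 (Function('s')(t) = Mul(Mul(6, 2), -23) = Mul(12, -23) = -276)
Add(Add(Function('s')(Add(-76, 39)), 19605), 24349) = Add(Add(-276, 19605), 24349) = Add(19329, 24349) = 43678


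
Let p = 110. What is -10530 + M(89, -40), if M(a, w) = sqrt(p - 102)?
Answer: -10530 + 2*sqrt(2) ≈ -10527.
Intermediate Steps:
M(a, w) = 2*sqrt(2) (M(a, w) = sqrt(110 - 102) = sqrt(8) = 2*sqrt(2))
-10530 + M(89, -40) = -10530 + 2*sqrt(2)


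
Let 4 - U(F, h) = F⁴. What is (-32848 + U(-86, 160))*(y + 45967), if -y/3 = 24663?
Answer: 1533746620520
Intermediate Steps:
y = -73989 (y = -3*24663 = -73989)
U(F, h) = 4 - F⁴
(-32848 + U(-86, 160))*(y + 45967) = (-32848 + (4 - 1*(-86)⁴))*(-73989 + 45967) = (-32848 + (4 - 1*54700816))*(-28022) = (-32848 + (4 - 54700816))*(-28022) = (-32848 - 54700812)*(-28022) = -54733660*(-28022) = 1533746620520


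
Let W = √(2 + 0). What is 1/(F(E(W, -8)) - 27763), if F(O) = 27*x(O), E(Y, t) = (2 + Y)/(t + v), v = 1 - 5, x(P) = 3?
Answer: -1/27682 ≈ -3.6125e-5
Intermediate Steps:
W = √2 ≈ 1.4142
v = -4
E(Y, t) = (2 + Y)/(-4 + t) (E(Y, t) = (2 + Y)/(t - 4) = (2 + Y)/(-4 + t))
F(O) = 81 (F(O) = 27*3 = 81)
1/(F(E(W, -8)) - 27763) = 1/(81 - 27763) = 1/(-27682) = -1/27682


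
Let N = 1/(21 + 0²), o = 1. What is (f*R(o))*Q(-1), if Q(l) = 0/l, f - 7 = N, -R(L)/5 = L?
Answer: 0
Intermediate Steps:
N = 1/21 (N = 1/(21 + 0) = 1/21 ≈ 0.047619)
R(L) = -5*L
f = 148/21 (f = 7 + 1/21 = 148/21 ≈ 7.0476)
Q(l) = 0
(f*R(o))*Q(-1) = (148*(-5*1)/21)*0 = ((148/21)*(-5))*0 = -740/21*0 = 0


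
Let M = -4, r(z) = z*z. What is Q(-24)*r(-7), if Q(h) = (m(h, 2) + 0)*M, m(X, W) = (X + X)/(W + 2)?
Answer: 2352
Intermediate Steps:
m(X, W) = 2*X/(2 + W) (m(X, W) = (2*X)/(2 + W) = 2*X/(2 + W))
r(z) = z²
Q(h) = -2*h (Q(h) = (2*h/(2 + 2) + 0)*(-4) = (2*h/4 + 0)*(-4) = (2*h*(¼) + 0)*(-4) = (h/2 + 0)*(-4) = (h/2)*(-4) = -2*h)
Q(-24)*r(-7) = -2*(-24)*(-7)² = 48*49 = 2352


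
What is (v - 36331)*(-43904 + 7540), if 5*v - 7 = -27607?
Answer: 1521869764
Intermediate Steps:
v = -5520 (v = 7/5 + (1/5)*(-27607) = 7/5 - 27607/5 = -5520)
(v - 36331)*(-43904 + 7540) = (-5520 - 36331)*(-43904 + 7540) = -41851*(-36364) = 1521869764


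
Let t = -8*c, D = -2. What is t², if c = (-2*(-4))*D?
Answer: 16384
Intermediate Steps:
c = -16 (c = -2*(-4)*(-2) = 8*(-2) = -16)
t = 128 (t = -8*(-16) = 128)
t² = 128² = 16384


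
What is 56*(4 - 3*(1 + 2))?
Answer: -280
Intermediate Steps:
56*(4 - 3*(1 + 2)) = 56*(4 - 3*3) = 56*(4 - 1*9) = 56*(4 - 9) = 56*(-5) = -280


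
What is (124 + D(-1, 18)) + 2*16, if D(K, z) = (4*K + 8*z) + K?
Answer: 295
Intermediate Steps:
D(K, z) = 5*K + 8*z
(124 + D(-1, 18)) + 2*16 = (124 + (5*(-1) + 8*18)) + 2*16 = (124 + (-5 + 144)) + 32 = (124 + 139) + 32 = 263 + 32 = 295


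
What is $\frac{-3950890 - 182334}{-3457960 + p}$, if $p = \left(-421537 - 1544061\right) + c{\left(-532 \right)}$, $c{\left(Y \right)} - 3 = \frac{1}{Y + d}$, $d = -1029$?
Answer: $\frac{1612990666}{2116542339} \approx 0.76209$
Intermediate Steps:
$c{\left(Y \right)} = 3 + \frac{1}{-1029 + Y}$ ($c{\left(Y \right)} = 3 + \frac{1}{Y - 1029} = 3 + \frac{1}{-1029 + Y}$)
$p = - \frac{3068293796}{1561}$ ($p = \left(-421537 - 1544061\right) + \frac{-3086 + 3 \left(-532\right)}{-1029 - 532} = -1965598 + \frac{-3086 - 1596}{-1561} = -1965598 - - \frac{4682}{1561} = -1965598 + \frac{4682}{1561} = - \frac{3068293796}{1561} \approx -1.9656 \cdot 10^{6}$)
$\frac{-3950890 - 182334}{-3457960 + p} = \frac{-3950890 - 182334}{-3457960 - \frac{3068293796}{1561}} = - \frac{4133224}{- \frac{8466169356}{1561}} = \left(-4133224\right) \left(- \frac{1561}{8466169356}\right) = \frac{1612990666}{2116542339}$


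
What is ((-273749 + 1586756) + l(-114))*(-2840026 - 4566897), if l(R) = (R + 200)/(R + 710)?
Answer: -2898152159241067/298 ≈ -9.7253e+12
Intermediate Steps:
l(R) = (200 + R)/(710 + R)
((-273749 + 1586756) + l(-114))*(-2840026 - 4566897) = ((-273749 + 1586756) + (200 - 114)/(710 - 114))*(-2840026 - 4566897) = (1313007 + 86/596)*(-7406923) = (1313007 + (1/596)*86)*(-7406923) = (1313007 + 43/298)*(-7406923) = (391276129/298)*(-7406923) = -2898152159241067/298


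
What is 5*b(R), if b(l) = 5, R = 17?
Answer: 25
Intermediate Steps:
5*b(R) = 5*5 = 25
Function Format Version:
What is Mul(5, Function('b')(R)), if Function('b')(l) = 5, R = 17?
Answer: 25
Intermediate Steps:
Mul(5, Function('b')(R)) = Mul(5, 5) = 25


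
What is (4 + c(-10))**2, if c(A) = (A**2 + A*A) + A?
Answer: 37636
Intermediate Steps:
c(A) = A + 2*A**2 (c(A) = (A**2 + A**2) + A = 2*A**2 + A = A + 2*A**2)
(4 + c(-10))**2 = (4 - 10*(1 + 2*(-10)))**2 = (4 - 10*(1 - 20))**2 = (4 - 10*(-19))**2 = (4 + 190)**2 = 194**2 = 37636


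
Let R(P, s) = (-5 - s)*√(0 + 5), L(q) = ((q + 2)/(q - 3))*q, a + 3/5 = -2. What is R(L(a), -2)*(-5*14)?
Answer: 210*√5 ≈ 469.57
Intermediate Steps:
a = -13/5 (a = -⅗ - 2 = -13/5 ≈ -2.6000)
L(q) = q*(2 + q)/(-3 + q) (L(q) = ((2 + q)/(-3 + q))*q = q*(2 + q)/(-3 + q))
R(P, s) = √5*(-5 - s) (R(P, s) = (-5 - s)*√5 = √5*(-5 - s))
R(L(a), -2)*(-5*14) = (√5*(-5 - 1*(-2)))*(-5*14) = (√5*(-5 + 2))*(-70) = (√5*(-3))*(-70) = -3*√5*(-70) = 210*√5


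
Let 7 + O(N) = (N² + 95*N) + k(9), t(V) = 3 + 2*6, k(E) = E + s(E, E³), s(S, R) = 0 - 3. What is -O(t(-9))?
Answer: -1649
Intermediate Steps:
s(S, R) = -3
k(E) = -3 + E (k(E) = E - 3 = -3 + E)
t(V) = 15 (t(V) = 3 + 12 = 15)
O(N) = -1 + N² + 95*N (O(N) = -7 + ((N² + 95*N) + (-3 + 9)) = -7 + ((N² + 95*N) + 6) = -7 + (6 + N² + 95*N) = -1 + N² + 95*N)
-O(t(-9)) = -(-1 + 15² + 95*15) = -(-1 + 225 + 1425) = -1*1649 = -1649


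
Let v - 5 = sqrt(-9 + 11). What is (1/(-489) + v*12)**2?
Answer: 929643769/239121 + 234712*sqrt(2)/163 ≈ 5924.2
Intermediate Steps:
v = 5 + sqrt(2) (v = 5 + sqrt(-9 + 11) = 5 + sqrt(2) ≈ 6.4142)
(1/(-489) + v*12)**2 = (1/(-489) + (5 + sqrt(2))*12)**2 = (-1/489 + (60 + 12*sqrt(2)))**2 = (29339/489 + 12*sqrt(2))**2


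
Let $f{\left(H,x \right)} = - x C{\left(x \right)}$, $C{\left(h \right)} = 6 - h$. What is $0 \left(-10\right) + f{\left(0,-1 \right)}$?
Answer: $7$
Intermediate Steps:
$f{\left(H,x \right)} = - x \left(6 - x\right)$
$0 \left(-10\right) + f{\left(0,-1 \right)} = 0 \left(-10\right) - \left(-6 - 1\right) = 0 - -7 = 0 + 7 = 7$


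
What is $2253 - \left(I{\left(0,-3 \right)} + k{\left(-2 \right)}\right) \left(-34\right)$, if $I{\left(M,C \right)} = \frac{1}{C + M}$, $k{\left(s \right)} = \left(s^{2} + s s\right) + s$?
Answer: $\frac{7337}{3} \approx 2445.7$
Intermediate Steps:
$k{\left(s \right)} = s + 2 s^{2}$ ($k{\left(s \right)} = \left(s^{2} + s^{2}\right) + s = 2 s^{2} + s = s + 2 s^{2}$)
$2253 - \left(I{\left(0,-3 \right)} + k{\left(-2 \right)}\right) \left(-34\right) = 2253 - \left(\frac{1}{-3 + 0} - 2 \left(1 + 2 \left(-2\right)\right)\right) \left(-34\right) = 2253 - \left(\frac{1}{-3} - 2 \left(1 - 4\right)\right) \left(-34\right) = 2253 - \left(- \frac{1}{3} - -6\right) \left(-34\right) = 2253 - \left(- \frac{1}{3} + 6\right) \left(-34\right) = 2253 - \frac{17}{3} \left(-34\right) = 2253 - - \frac{578}{3} = 2253 + \frac{578}{3} = \frac{7337}{3}$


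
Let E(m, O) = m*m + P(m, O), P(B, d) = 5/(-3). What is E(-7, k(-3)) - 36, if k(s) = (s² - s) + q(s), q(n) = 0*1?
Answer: 34/3 ≈ 11.333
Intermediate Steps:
P(B, d) = -5/3 (P(B, d) = 5*(-⅓) = -5/3)
q(n) = 0
k(s) = s² - s (k(s) = (s² - s) + 0 = s² - s)
E(m, O) = -5/3 + m² (E(m, O) = m*m - 5/3 = m² - 5/3 = -5/3 + m²)
E(-7, k(-3)) - 36 = (-5/3 + (-7)²) - 36 = (-5/3 + 49) - 36 = 142/3 - 36 = 34/3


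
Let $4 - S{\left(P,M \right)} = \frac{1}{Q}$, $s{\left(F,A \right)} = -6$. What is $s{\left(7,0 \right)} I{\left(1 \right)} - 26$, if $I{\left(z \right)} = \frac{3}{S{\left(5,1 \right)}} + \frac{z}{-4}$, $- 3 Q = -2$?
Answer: $- \frac{317}{10} \approx -31.7$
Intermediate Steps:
$Q = \frac{2}{3}$ ($Q = \left(- \frac{1}{3}\right) \left(-2\right) = \frac{2}{3} \approx 0.66667$)
$S{\left(P,M \right)} = \frac{5}{2}$ ($S{\left(P,M \right)} = 4 - \frac{1}{\frac{2}{3}} = 4 - \frac{3}{2} = \frac{5}{2}$)
$I{\left(z \right)} = \frac{6}{5} - \frac{z}{4}$ ($I{\left(z \right)} = \frac{3}{\frac{5}{2}} + \frac{z}{-4} = 3 \cdot \frac{2}{5} + z \left(- \frac{1}{4}\right) = \frac{6}{5} - \frac{z}{4}$)
$s{\left(7,0 \right)} I{\left(1 \right)} - 26 = - 6 \left(\frac{6}{5} - \frac{1}{4}\right) - 26 = \left(-6\right) \frac{19}{20} - 26 = - \frac{57}{10} - 26 = - \frac{317}{10}$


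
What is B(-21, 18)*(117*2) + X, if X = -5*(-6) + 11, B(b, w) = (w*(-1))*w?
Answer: -75775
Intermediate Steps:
B(b, w) = -w² (B(b, w) = (-w)*w = -w²)
X = 41 (X = 30 + 11 = 41)
B(-21, 18)*(117*2) + X = (-1*18²)*(117*2) + 41 = -1*324*234 + 41 = -324*234 + 41 = -75816 + 41 = -75775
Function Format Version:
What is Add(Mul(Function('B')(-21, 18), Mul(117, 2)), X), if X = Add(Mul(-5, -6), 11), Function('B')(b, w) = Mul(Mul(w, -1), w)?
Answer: -75775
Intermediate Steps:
Function('B')(b, w) = Mul(-1, Pow(w, 2)) (Function('B')(b, w) = Mul(Mul(-1, w), w) = Mul(-1, Pow(w, 2)))
X = 41 (X = Add(30, 11) = 41)
Add(Mul(Function('B')(-21, 18), Mul(117, 2)), X) = Add(Mul(Mul(-1, Pow(18, 2)), Mul(117, 2)), 41) = Add(Mul(Mul(-1, 324), 234), 41) = Add(Mul(-324, 234), 41) = Add(-75816, 41) = -75775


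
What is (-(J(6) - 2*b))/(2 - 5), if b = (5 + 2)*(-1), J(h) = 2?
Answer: 16/3 ≈ 5.3333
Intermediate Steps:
b = -7 (b = 7*(-1) = -7)
(-(J(6) - 2*b))/(2 - 5) = (-(2 - 2*(-7)))/(2 - 5) = (-(2 + 14))/(-3) = -(-1)*16/3 = -1/3*(-16) = 16/3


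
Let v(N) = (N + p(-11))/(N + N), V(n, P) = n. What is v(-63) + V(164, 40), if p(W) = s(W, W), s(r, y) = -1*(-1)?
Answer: 10363/63 ≈ 164.49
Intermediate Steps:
s(r, y) = 1
p(W) = 1
v(N) = (1 + N)/(2*N) (v(N) = (N + 1)/(N + N) = (1 + N)/((2*N)) = (1 + N)*(1/(2*N)) = (1 + N)/(2*N))
v(-63) + V(164, 40) = (½)*(1 - 63)/(-63) + 164 = (½)*(-1/63)*(-62) + 164 = 31/63 + 164 = 10363/63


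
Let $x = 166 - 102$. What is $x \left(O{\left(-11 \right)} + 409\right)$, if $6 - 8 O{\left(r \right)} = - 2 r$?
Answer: $26048$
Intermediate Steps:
$x = 64$
$O{\left(r \right)} = \frac{3}{4} + \frac{r}{4}$ ($O{\left(r \right)} = \frac{3}{4} - \frac{\left(-2\right) r}{8} = \frac{3}{4} + \frac{r}{4}$)
$x \left(O{\left(-11 \right)} + 409\right) = 64 \left(\left(\frac{3}{4} + \frac{1}{4} \left(-11\right)\right) + 409\right) = 64 \left(\left(\frac{3}{4} - \frac{11}{4}\right) + 409\right) = 64 \left(-2 + 409\right) = 64 \cdot 407 = 26048$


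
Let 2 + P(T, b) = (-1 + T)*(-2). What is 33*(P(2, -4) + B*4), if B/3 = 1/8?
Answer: -165/2 ≈ -82.500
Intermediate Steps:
P(T, b) = -2*T (P(T, b) = -2 + (-1 + T)*(-2) = -2 + (2 - 2*T) = -2*T)
B = 3/8 ≈ 0.37500
33*(P(2, -4) + B*4) = 33*(-2*2 + (3/8)*4) = 33*(-4 + 3/2) = 33*(-5/2) = -165/2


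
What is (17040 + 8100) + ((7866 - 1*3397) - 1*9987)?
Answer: 19622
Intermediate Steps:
(17040 + 8100) + ((7866 - 1*3397) - 1*9987) = 25140 + ((7866 - 3397) - 9987) = 25140 + (4469 - 9987) = 25140 - 5518 = 19622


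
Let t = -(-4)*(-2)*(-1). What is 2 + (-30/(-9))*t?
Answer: 86/3 ≈ 28.667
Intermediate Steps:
t = 8 (t = -2*4*(-1) = -8*(-1) = 8)
2 + (-30/(-9))*t = 2 - 30/(-9)*8 = 2 - 30*(-⅑)*8 = 2 + (10/3)*8 = 2 + 80/3 = 86/3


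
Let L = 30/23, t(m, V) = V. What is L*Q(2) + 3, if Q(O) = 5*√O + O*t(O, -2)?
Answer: -51/23 + 150*√2/23 ≈ 7.0057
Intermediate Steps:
L = 30/23 (L = 30*(1/23) = 30/23 ≈ 1.3043)
Q(O) = -2*O + 5*√O (Q(O) = 5*√O + O*(-2) = 5*√O - 2*O = -2*O + 5*√O)
L*Q(2) + 3 = 30*(-2*2 + 5*√2)/23 + 3 = 30*(-4 + 5*√2)/23 + 3 = (-120/23 + 150*√2/23) + 3 = -51/23 + 150*√2/23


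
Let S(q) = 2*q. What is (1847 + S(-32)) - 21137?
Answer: -19354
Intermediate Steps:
(1847 + S(-32)) - 21137 = (1847 + 2*(-32)) - 21137 = (1847 - 64) - 21137 = 1783 - 21137 = -19354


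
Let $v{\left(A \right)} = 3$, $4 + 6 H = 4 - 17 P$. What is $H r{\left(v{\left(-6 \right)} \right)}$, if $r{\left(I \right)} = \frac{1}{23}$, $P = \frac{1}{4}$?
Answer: $- \frac{17}{552} \approx -0.030797$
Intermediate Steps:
$P = \frac{1}{4} \approx 0.25$
$H = - \frac{17}{24}$ ($H = - \frac{2}{3} + \frac{4 - \frac{17}{4}}{6} = - \frac{2}{3} + \frac{1}{6} \left(- \frac{1}{4}\right) = - \frac{2}{3} - \frac{1}{24} = - \frac{17}{24} \approx -0.70833$)
$r{\left(I \right)} = \frac{1}{23}$
$H r{\left(v{\left(-6 \right)} \right)} = \left(- \frac{17}{24}\right) \frac{1}{23} = - \frac{17}{552}$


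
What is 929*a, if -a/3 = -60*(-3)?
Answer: -501660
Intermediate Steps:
a = -540 (a = -(-30)*6*(-3) = -(-30)*(-18) = -3*180 = -540)
929*a = 929*(-540) = -501660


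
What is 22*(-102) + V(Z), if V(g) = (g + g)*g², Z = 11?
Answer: 418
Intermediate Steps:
V(g) = 2*g³ (V(g) = (2*g)*g² = 2*g³)
22*(-102) + V(Z) = 22*(-102) + 2*11³ = -2244 + 2*1331 = -2244 + 2662 = 418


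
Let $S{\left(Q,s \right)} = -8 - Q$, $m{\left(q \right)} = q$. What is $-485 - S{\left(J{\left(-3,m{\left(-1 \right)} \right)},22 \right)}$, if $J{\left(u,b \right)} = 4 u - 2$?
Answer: $-491$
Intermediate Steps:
$J{\left(u,b \right)} = -2 + 4 u$
$-485 - S{\left(J{\left(-3,m{\left(-1 \right)} \right)},22 \right)} = -485 - \left(-8 - \left(-2 + 4 \left(-3\right)\right)\right) = -485 - \left(-8 - \left(-2 - 12\right)\right) = -485 - \left(-8 - -14\right) = -485 - \left(-8 + 14\right) = -485 - 6 = -491$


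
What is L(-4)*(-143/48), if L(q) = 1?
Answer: -143/48 ≈ -2.9792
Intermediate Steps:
L(-4)*(-143/48) = 1*(-143/48) = -143/48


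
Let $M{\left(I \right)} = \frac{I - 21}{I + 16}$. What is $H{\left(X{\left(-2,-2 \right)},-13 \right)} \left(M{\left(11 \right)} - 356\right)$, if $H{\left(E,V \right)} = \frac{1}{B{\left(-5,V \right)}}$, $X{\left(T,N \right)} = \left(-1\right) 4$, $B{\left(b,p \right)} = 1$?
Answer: $- \frac{9622}{27} \approx -356.37$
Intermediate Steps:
$X{\left(T,N \right)} = -4$
$M{\left(I \right)} = \frac{-21 + I}{16 + I}$
$H{\left(E,V \right)} = 1$ ($H{\left(E,V \right)} = 1^{-1} = 1$)
$H{\left(X{\left(-2,-2 \right)},-13 \right)} \left(M{\left(11 \right)} - 356\right) = 1 \left(\frac{-21 + 11}{16 + 11} - 356\right) = 1 \left(\frac{1}{27} \left(-10\right) - 356\right) = 1 \left(- \frac{10}{27} - 356\right) = 1 \left(- \frac{9622}{27}\right) = - \frac{9622}{27}$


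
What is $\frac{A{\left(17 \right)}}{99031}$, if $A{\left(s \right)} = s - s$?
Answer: $0$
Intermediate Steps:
$A{\left(s \right)} = 0$
$\frac{A{\left(17 \right)}}{99031} = \frac{0}{99031} = 0 \cdot \frac{1}{99031} = 0$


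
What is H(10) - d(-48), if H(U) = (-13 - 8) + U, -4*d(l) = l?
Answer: -23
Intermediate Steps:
d(l) = -l/4
H(U) = -21 + U
H(10) - d(-48) = (-21 + 10) - (-1)*(-48)/4 = -11 - 1*12 = -11 - 12 = -23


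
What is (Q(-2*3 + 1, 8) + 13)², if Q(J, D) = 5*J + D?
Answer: 16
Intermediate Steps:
Q(J, D) = D + 5*J
(Q(-2*3 + 1, 8) + 13)² = ((8 + 5*(-2*3 + 1)) + 13)² = ((8 + 5*(-6 + 1)) + 13)² = ((8 + 5*(-5)) + 13)² = ((8 - 25) + 13)² = (-17 + 13)² = (-4)² = 16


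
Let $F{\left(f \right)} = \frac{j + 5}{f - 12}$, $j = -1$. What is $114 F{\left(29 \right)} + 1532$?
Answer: $\frac{26500}{17} \approx 1558.8$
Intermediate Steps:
$F{\left(f \right)} = \frac{4}{-12 + f}$ ($F{\left(f \right)} = \frac{-1 + 5}{f - 12} = \frac{4}{-12 + f}$)
$114 F{\left(29 \right)} + 1532 = 114 \frac{4}{-12 + 29} + 1532 = 114 \cdot \frac{4}{17} + 1532 = \frac{456}{17} + 1532 = \frac{26500}{17}$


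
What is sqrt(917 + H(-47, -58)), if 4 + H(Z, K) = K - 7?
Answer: 4*sqrt(53) ≈ 29.120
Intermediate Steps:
H(Z, K) = -11 + K (H(Z, K) = -4 + (K - 7) = -4 + (-7 + K) = -11 + K)
sqrt(917 + H(-47, -58)) = sqrt(917 + (-11 - 58)) = sqrt(917 - 69) = sqrt(848) = 4*sqrt(53)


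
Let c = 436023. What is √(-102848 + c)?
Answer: 5*√13327 ≈ 577.21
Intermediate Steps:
√(-102848 + c) = √(-102848 + 436023) = √333175 = 5*√13327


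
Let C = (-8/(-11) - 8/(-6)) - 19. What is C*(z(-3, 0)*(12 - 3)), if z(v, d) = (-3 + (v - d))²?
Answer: -60372/11 ≈ -5488.4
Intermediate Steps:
z(v, d) = (-3 + v - d)²
C = -559/33 (C = (-8*(-1/11) - 8*(-⅙)) - 19 = (8/11 + 4/3) - 19 = 68/33 - 19 = -559/33 ≈ -16.939)
C*(z(-3, 0)*(12 - 3)) = -559*(3 + 0 - 1*(-3))²*(12 - 3)/33 = -559*(3 + 0 + 3)²*9/33 = -559*6²*9/33 = -6708*9/11 = -559/33*324 = -60372/11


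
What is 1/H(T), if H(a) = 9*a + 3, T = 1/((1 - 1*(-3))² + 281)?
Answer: 33/100 ≈ 0.33000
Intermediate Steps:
T = 1/297 (T = 1/((1 + 3)² + 281) = 1/(4² + 281) = 1/(16 + 281) = 1/297 ≈ 0.0033670)
H(a) = 3 + 9*a
1/H(T) = 1/(3 + 9*(1/297)) = 1/(3 + 1/33) = 1/(100/33) = 33/100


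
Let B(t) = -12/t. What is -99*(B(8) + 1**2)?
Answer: 99/2 ≈ 49.500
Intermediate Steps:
-99*(B(8) + 1**2) = -99*(-12/8 + 1**2) = -99*(-12*1/8 + 1) = -99*(-3/2 + 1) = -99*(-1/2) = 99/2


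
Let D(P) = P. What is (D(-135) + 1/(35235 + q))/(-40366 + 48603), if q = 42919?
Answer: -10550789/643754498 ≈ -0.016389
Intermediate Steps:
(D(-135) + 1/(35235 + q))/(-40366 + 48603) = (-135 + 1/(35235 + 42919))/(-40366 + 48603) = (-135 + 1/78154)/8237 = (-135 + 1/78154)*(1/8237) = -10550789/78154*1/8237 = -10550789/643754498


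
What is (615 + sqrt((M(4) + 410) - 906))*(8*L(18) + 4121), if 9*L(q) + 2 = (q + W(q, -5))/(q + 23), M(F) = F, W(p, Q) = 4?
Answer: 2533615 + 1013446*I*sqrt(123)/123 ≈ 2.5336e+6 + 91379.0*I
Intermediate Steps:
L(q) = -2/9 + (4 + q)/(9*(23 + q)) (L(q) = -2/9 + ((q + 4)/(q + 23))/9 = -2/9 + ((4 + q)/(23 + q))/9 = -2/9 + (4 + q)/(9*(23 + q)))
(615 + sqrt((M(4) + 410) - 906))*(8*L(18) + 4121) = (615 + sqrt((4 + 410) - 906))*(8*((-42 - 1*18)/(9*(23 + 18))) + 4121) = (615 + sqrt(414 - 906))*(8*((1/9)*(-42 - 18)/41) + 4121) = (615 + sqrt(-492))*(8*((1/9)*(1/41)*(-60)) + 4121) = (615 + 2*I*sqrt(123))*(8*(-20/123) + 4121) = (615 + 2*I*sqrt(123))*(-160/123 + 4121) = (615 + 2*I*sqrt(123))*(506723/123) = 2533615 + 1013446*I*sqrt(123)/123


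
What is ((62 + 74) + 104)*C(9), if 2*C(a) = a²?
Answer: 9720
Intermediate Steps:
C(a) = a²/2
((62 + 74) + 104)*C(9) = ((62 + 74) + 104)*((½)*9²) = (136 + 104)*((½)*81) = 240*(81/2) = 9720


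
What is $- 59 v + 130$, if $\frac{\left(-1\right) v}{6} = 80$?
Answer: $28450$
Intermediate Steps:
$v = -480$ ($v = \left(-6\right) 80 = -480$)
$- 59 v + 130 = \left(-59\right) \left(-480\right) + 130 = 28320 + 130 = 28450$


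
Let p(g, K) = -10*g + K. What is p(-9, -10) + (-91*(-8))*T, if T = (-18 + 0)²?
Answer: 235952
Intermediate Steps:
p(g, K) = K - 10*g
T = 324 (T = (-18)² = 324)
p(-9, -10) + (-91*(-8))*T = (-10 - 10*(-9)) - 91*(-8)*324 = (-10 + 90) + 728*324 = 80 + 235872 = 235952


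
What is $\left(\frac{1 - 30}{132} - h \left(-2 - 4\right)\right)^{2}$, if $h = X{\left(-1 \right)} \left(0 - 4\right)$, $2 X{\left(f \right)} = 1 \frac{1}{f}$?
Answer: $\frac{2418025}{17424} \approx 138.78$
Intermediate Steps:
$X{\left(f \right)} = \frac{1}{2 f}$ ($X{\left(f \right)} = \frac{1 \frac{1}{f}}{2} = \frac{1}{2 f}$)
$h = 2$ ($h = \frac{1}{2 \left(-1\right)} \left(0 - 4\right) = \frac{1}{2} \left(-1\right) \left(-4\right) = \left(- \frac{1}{2}\right) \left(-4\right) = 2$)
$\left(\frac{1 - 30}{132} - h \left(-2 - 4\right)\right)^{2} = \left(\frac{1 - 30}{132} - 2 \left(-2 - 4\right)\right)^{2} = \left(\left(-29\right) \frac{1}{132} - 2 \left(-6\right)\right)^{2} = \left(- \frac{29}{132} - -12\right)^{2} = \left(- \frac{29}{132} + 12\right)^{2} = \left(\frac{1555}{132}\right)^{2} = \frac{2418025}{17424}$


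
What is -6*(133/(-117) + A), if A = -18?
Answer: 4478/39 ≈ 114.82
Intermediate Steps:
-6*(133/(-117) + A) = -6*(133/(-117) - 18) = -6*(133*(-1/117) - 18) = -6*(-133/117 - 18) = -6*(-2239/117) = 4478/39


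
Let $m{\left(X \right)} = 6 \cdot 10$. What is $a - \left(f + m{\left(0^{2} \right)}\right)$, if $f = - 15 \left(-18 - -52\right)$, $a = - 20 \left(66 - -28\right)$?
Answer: $-1430$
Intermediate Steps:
$a = -1880$ ($a = - 20 \left(66 + 28\right) = \left(-20\right) 94 = -1880$)
$m{\left(X \right)} = 60$
$f = -510$ ($f = - 15 \left(-18 + 52\right) = \left(-15\right) 34 = -510$)
$a - \left(f + m{\left(0^{2} \right)}\right) = -1880 - \left(-510 + 60\right) = -1880 - -450 = -1880 + 450 = -1430$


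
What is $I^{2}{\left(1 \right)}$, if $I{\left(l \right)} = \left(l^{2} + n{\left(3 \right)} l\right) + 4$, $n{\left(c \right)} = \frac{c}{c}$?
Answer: $36$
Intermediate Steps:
$n{\left(c \right)} = 1$
$I{\left(l \right)} = 4 + l + l^{2}$ ($I{\left(l \right)} = \left(l^{2} + 1 l\right) + 4 = \left(l^{2} + l\right) + 4 = \left(l + l^{2}\right) + 4 = 4 + l + l^{2}$)
$I^{2}{\left(1 \right)} = \left(4 + 1 + 1^{2}\right)^{2} = \left(4 + 1 + 1\right)^{2} = 6^{2} = 36$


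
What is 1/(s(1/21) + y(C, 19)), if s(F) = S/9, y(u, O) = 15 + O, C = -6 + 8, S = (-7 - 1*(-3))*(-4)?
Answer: 9/322 ≈ 0.027950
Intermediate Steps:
S = 16 (S = (-7 + 3)*(-4) = -4*(-4) = 16)
C = 2
s(F) = 16/9
1/(s(1/21) + y(C, 19)) = 1/(16/9 + (15 + 19)) = 1/(16/9 + 34) = 1/(322/9) = 9/322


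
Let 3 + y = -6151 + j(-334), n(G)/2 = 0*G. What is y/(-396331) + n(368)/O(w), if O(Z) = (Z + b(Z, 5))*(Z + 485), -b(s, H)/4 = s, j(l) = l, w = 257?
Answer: 6488/396331 ≈ 0.016370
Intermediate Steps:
b(s, H) = -4*s
O(Z) = -3*Z*(485 + Z) (O(Z) = (Z - 4*Z)*(Z + 485) = (-3*Z)*(485 + Z) = -3*Z*(485 + Z))
n(G) = 0 (n(G) = 2*(0*G) = 2*0 = 0)
y = -6488 (y = -3 + (-6151 - 334) = -3 - 6485 = -6488)
y/(-396331) + n(368)/O(w) = -6488/(-396331) + 0/((3*257*(-485 - 1*257))) = -6488*(-1/396331) + 0/((3*257*(-485 - 257))) = 6488/396331 + 0/((3*257*(-742))) = 6488/396331 + 0/(-572082) = 6488/396331 + 0*(-1/572082) = 6488/396331 + 0 = 6488/396331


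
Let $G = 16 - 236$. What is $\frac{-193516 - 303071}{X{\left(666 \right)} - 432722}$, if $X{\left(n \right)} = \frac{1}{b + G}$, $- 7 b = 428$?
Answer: $\frac{977283216}{851596903} \approx 1.1476$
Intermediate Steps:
$b = - \frac{428}{7}$ ($b = \left(- \frac{1}{7}\right) 428 = - \frac{428}{7} \approx -61.143$)
$G = -220$
$X{\left(n \right)} = - \frac{7}{1968}$ ($X{\left(n \right)} = \frac{1}{- \frac{428}{7} - 220} = \frac{1}{- \frac{1968}{7}} = - \frac{7}{1968}$)
$\frac{-193516 - 303071}{X{\left(666 \right)} - 432722} = \frac{-193516 - 303071}{- \frac{7}{1968} - 432722} = - \frac{496587}{- \frac{851596903}{1968}} = \left(-496587\right) \left(- \frac{1968}{851596903}\right) = \frac{977283216}{851596903}$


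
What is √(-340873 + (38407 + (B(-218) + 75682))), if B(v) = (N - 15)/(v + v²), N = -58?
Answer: I*√507510309575962/47306 ≈ 476.22*I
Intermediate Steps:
B(v) = -73/(v + v²) (B(v) = (-58 - 15)/(v + v²) = -73/(v + v²))
√(-340873 + (38407 + (B(-218) + 75682))) = √(-340873 + (38407 + (-73/(-218*(1 - 218)) + 75682))) = √(-340873 + (38407 + (-73*(-1/218)/(-217) + 75682))) = √(-340873 + (38407 + (-73*(-1/218)*(-1/217) + 75682))) = √(-340873 + (38407 + (-73/47306 + 75682))) = √(-340873 + (38407 + 3580212619/47306)) = √(-340873 + 5397094161/47306) = √(-10728243977/47306) = I*√507510309575962/47306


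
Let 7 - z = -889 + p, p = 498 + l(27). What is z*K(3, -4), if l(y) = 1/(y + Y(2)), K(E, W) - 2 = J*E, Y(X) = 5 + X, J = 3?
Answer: 148841/34 ≈ 4377.7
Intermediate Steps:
K(E, W) = 2 + 3*E
l(y) = 1/(7 + y) (l(y) = 1/(y + (5 + 2)) = 1/(y + 7) = 1/(7 + y))
p = 16933/34 (p = 498 + 1/(7 + 27) = 498 + 1/34 = 16933/34 ≈ 498.03)
z = 13531/34 (z = 7 - (-889 + 16933/34) = 7 - 1*(-13293/34) = 7 + 13293/34 = 13531/34 ≈ 397.97)
z*K(3, -4) = 13531*(2 + 3*3)/34 = 13531*(2 + 9)/34 = (13531/34)*11 = 148841/34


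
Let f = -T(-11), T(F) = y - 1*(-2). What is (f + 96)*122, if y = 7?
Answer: 10614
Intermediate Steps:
T(F) = 9 (T(F) = 7 - 1*(-2) = 7 + 2 = 9)
f = -9 (f = -1*9 = -9)
(f + 96)*122 = (-9 + 96)*122 = 87*122 = 10614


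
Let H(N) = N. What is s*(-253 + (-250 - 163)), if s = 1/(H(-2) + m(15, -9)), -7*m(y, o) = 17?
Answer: 4662/31 ≈ 150.39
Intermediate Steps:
m(y, o) = -17/7 (m(y, o) = -⅐*17 = -17/7)
s = -7/31 (s = 1/(-2 - 17/7) = 1/(-31/7) = -7/31 ≈ -0.22581)
s*(-253 + (-250 - 163)) = -7*(-253 + (-250 - 163))/31 = -7*(-253 - 413)/31 = -7/31*(-666) = 4662/31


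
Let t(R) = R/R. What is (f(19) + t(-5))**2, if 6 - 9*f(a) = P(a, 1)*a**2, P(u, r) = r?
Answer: 119716/81 ≈ 1478.0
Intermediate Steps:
t(R) = 1
f(a) = 2/3 - a**2/9
(f(19) + t(-5))**2 = ((2/3 - 1/9*19**2) + 1)**2 = ((2/3 - 1/9*361) + 1)**2 = ((2/3 - 361/9) + 1)**2 = (-355/9 + 1)**2 = (-346/9)**2 = 119716/81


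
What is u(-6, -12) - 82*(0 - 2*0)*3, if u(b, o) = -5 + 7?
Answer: 2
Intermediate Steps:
u(b, o) = 2
u(-6, -12) - 82*(0 - 2*0)*3 = 2 - 82*(0 - 2*0)*3 = 2 - 82*(0 + 0)*3 = 2 - 0*3 = 2 - 82*0 = 2 + 0 = 2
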